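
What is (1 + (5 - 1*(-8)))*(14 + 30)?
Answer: 616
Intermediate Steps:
(1 + (5 - 1*(-8)))*(14 + 30) = (1 + (5 + 8))*44 = (1 + 13)*44 = 14*44 = 616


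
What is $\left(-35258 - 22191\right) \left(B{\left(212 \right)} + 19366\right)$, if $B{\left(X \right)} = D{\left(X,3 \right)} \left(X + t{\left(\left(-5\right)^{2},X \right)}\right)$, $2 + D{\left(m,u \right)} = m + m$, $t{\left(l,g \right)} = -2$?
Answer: $-6203687714$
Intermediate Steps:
$D{\left(m,u \right)} = -2 + 2 m$ ($D{\left(m,u \right)} = -2 + \left(m + m\right) = -2 + 2 m$)
$B{\left(X \right)} = \left(-2 + X\right) \left(-2 + 2 X\right)$ ($B{\left(X \right)} = \left(-2 + 2 X\right) \left(X - 2\right) = \left(-2 + 2 X\right) \left(-2 + X\right) = \left(-2 + X\right) \left(-2 + 2 X\right)$)
$\left(-35258 - 22191\right) \left(B{\left(212 \right)} + 19366\right) = \left(-35258 - 22191\right) \left(2 \left(-1 + 212\right) \left(-2 + 212\right) + 19366\right) = - 57449 \left(2 \cdot 211 \cdot 210 + 19366\right) = - 57449 \left(88620 + 19366\right) = \left(-57449\right) 107986 = -6203687714$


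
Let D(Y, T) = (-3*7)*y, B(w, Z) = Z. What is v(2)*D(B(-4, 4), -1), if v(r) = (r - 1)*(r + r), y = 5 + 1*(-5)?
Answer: 0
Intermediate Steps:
y = 0 (y = 5 - 5 = 0)
v(r) = 2*r*(-1 + r) (v(r) = (-1 + r)*(2*r) = 2*r*(-1 + r))
D(Y, T) = 0 (D(Y, T) = -3*7*0 = -21*0 = 0)
v(2)*D(B(-4, 4), -1) = (2*2*(-1 + 2))*0 = (2*2*1)*0 = 4*0 = 0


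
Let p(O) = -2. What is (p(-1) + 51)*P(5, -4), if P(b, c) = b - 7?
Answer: -98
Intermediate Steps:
P(b, c) = -7 + b
(p(-1) + 51)*P(5, -4) = (-2 + 51)*(-7 + 5) = 49*(-2) = -98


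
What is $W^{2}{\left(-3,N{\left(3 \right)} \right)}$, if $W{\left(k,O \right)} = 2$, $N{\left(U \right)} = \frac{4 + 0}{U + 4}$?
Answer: $4$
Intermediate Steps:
$N{\left(U \right)} = \frac{4}{4 + U}$
$W^{2}{\left(-3,N{\left(3 \right)} \right)} = 2^{2} = 4$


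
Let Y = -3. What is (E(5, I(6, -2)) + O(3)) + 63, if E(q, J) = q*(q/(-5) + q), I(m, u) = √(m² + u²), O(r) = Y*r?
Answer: 74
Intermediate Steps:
O(r) = -3*r
E(q, J) = 4*q²/5 (E(q, J) = q*(q*(-⅕) + q) = q*(-q/5 + q) = q*(4*q/5) = 4*q²/5)
(E(5, I(6, -2)) + O(3)) + 63 = ((⅘)*5² - 3*3) + 63 = ((⅘)*25 - 9) + 63 = (20 - 9) + 63 = 11 + 63 = 74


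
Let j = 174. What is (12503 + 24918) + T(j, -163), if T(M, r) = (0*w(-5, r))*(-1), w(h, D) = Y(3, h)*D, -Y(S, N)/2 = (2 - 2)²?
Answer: 37421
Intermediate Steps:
Y(S, N) = 0 (Y(S, N) = -2*(2 - 2)² = -2*0² = -2*0 = 0)
w(h, D) = 0 (w(h, D) = 0*D = 0)
T(M, r) = 0 (T(M, r) = (0*0)*(-1) = 0*(-1) = 0)
(12503 + 24918) + T(j, -163) = (12503 + 24918) + 0 = 37421 + 0 = 37421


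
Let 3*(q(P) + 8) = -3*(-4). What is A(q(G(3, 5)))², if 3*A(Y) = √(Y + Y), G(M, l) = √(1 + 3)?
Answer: -8/9 ≈ -0.88889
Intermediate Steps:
G(M, l) = 2 (G(M, l) = √4 = 2)
q(P) = -4 (q(P) = -8 + (-3*(-4))/3 = -8 + (⅓)*12 = -8 + 4 = -4)
A(Y) = √2*√Y/3 (A(Y) = √(Y + Y)/3 = √(2*Y)/3 = (√2*√Y)/3 = √2*√Y/3)
A(q(G(3, 5)))² = (√2*√(-4)/3)² = (√2*(2*I)/3)² = (2*I*√2/3)² = -8/9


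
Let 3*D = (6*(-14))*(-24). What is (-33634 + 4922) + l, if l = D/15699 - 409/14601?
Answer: -2193797601169/76407033 ≈ -28712.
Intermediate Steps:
D = 672 (D = ((6*(-14))*(-24))/3 = (-84*(-24))/3 = (⅓)*2016 = 672)
l = 1130327/76407033 (l = 672/15699 - 409/14601 = 672*(1/15699) - 409*1/14601 = 224/5233 - 409/14601 = 1130327/76407033 ≈ 0.014794)
(-33634 + 4922) + l = (-33634 + 4922) + 1130327/76407033 = -28712 + 1130327/76407033 = -2193797601169/76407033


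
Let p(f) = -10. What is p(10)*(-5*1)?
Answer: 50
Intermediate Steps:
p(10)*(-5*1) = -(-50) = -10*(-5) = 50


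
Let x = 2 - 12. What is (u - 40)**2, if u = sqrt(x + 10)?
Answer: 1600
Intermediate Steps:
x = -10
u = 0 (u = sqrt(-10 + 10) = sqrt(0) = 0)
(u - 40)**2 = (0 - 40)**2 = (-40)**2 = 1600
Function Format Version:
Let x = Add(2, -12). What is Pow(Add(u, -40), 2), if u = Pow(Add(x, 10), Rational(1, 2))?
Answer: 1600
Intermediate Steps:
x = -10
u = 0 (u = Pow(Add(-10, 10), Rational(1, 2)) = Pow(0, Rational(1, 2)) = 0)
Pow(Add(u, -40), 2) = Pow(Add(0, -40), 2) = Pow(-40, 2) = 1600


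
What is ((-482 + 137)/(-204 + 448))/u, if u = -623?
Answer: 345/152012 ≈ 0.0022696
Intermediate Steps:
((-482 + 137)/(-204 + 448))/u = ((-482 + 137)/(-204 + 448))/(-623) = -345/244*(-1/623) = 345/152012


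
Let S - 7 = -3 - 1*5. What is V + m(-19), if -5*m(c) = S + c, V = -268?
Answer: -264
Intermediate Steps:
S = -1 (S = 7 + (-3 - 1*5) = 7 + (-3 - 5) = 7 - 8 = -1)
m(c) = 1/5 - c/5 (m(c) = -(-1 + c)/5 = 1/5 - c/5)
V + m(-19) = -268 + (1/5 - 1/5*(-19)) = -268 + (1/5 + 19/5) = -268 + 4 = -264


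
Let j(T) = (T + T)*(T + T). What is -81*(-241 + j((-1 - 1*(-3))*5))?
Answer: -12879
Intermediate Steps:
j(T) = 4*T² (j(T) = (2*T)*(2*T) = 4*T²)
-81*(-241 + j((-1 - 1*(-3))*5)) = -81*(-241 + 4*((-1 - 1*(-3))*5)²) = -81*(-241 + 4*((-1 + 3)*5)²) = -81*(-241 + 4*(2*5)²) = -81*(-241 + 4*10²) = -81*(-241 + 4*100) = -81*(-241 + 400) = -81*159 = -12879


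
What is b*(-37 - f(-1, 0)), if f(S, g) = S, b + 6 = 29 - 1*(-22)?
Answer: -1620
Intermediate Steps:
b = 45 (b = -6 + (29 - 1*(-22)) = -6 + (29 + 22) = -6 + 51 = 45)
b*(-37 - f(-1, 0)) = 45*(-37 - 1*(-1)) = 45*(-37 + 1) = 45*(-36) = -1620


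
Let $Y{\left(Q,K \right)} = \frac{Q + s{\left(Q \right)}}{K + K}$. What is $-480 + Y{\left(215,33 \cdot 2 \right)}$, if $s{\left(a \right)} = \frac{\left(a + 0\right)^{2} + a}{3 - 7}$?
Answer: $- \frac{74755}{132} \approx -566.33$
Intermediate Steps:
$s{\left(a \right)} = - \frac{a}{4} - \frac{a^{2}}{4}$ ($s{\left(a \right)} = \frac{a^{2} + a}{-4} = \left(a + a^{2}\right) \left(- \frac{1}{4}\right) = - \frac{a}{4} - \frac{a^{2}}{4}$)
$Y{\left(Q,K \right)} = \frac{Q - \frac{Q \left(1 + Q\right)}{4}}{2 K}$ ($Y{\left(Q,K \right)} = \frac{Q - \frac{Q \left(1 + Q\right)}{4}}{K + K} = \frac{Q - \frac{Q \left(1 + Q\right)}{4}}{2 K}$)
$-480 + Y{\left(215,33 \cdot 2 \right)} = -480 + \frac{1}{8} \cdot 215 \frac{1}{33 \cdot 2} \left(3 - 215\right) = -480 + \frac{1}{8} \cdot 215 \cdot \frac{1}{66} \left(3 - 215\right) = -480 + \frac{1}{8} \cdot 215 \cdot \frac{1}{66} \left(-212\right) = -480 - \frac{11395}{132} = - \frac{74755}{132}$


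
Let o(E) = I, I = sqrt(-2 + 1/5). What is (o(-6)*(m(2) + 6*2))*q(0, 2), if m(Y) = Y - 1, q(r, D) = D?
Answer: 78*I*sqrt(5)/5 ≈ 34.883*I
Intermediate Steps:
m(Y) = -1 + Y
I = 3*I*sqrt(5)/5 (I = sqrt(-2 + 1/5) = sqrt(-9/5) = 3*I*sqrt(5)/5 ≈ 1.3416*I)
o(E) = 3*I*sqrt(5)/5
(o(-6)*(m(2) + 6*2))*q(0, 2) = ((3*I*sqrt(5)/5)*((-1 + 2) + 6*2))*2 = ((3*I*sqrt(5)/5)*(1 + 12))*2 = ((3*I*sqrt(5)/5)*13)*2 = (39*I*sqrt(5)/5)*2 = 78*I*sqrt(5)/5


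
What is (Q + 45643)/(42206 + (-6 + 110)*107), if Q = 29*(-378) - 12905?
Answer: 10888/26667 ≈ 0.40829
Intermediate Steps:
Q = -23867 (Q = -10962 - 12905 = -23867)
(Q + 45643)/(42206 + (-6 + 110)*107) = (-23867 + 45643)/(42206 + (-6 + 110)*107) = 21776/(42206 + 104*107) = 21776/(42206 + 11128) = 21776/53334 = 21776*(1/53334) = 10888/26667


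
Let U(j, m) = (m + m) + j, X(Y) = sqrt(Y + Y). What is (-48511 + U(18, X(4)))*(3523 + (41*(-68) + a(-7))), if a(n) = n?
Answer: -35302904 + 2912*sqrt(2) ≈ -3.5299e+7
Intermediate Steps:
X(Y) = sqrt(2)*sqrt(Y) (X(Y) = sqrt(2*Y) = sqrt(2)*sqrt(Y))
U(j, m) = j + 2*m (U(j, m) = 2*m + j = j + 2*m)
(-48511 + U(18, X(4)))*(3523 + (41*(-68) + a(-7))) = (-48511 + (18 + 2*(sqrt(2)*sqrt(4))))*(3523 + (41*(-68) - 7)) = (-48511 + (18 + 2*(sqrt(2)*2)))*(3523 + (-2788 - 7)) = (-48511 + (18 + 2*(2*sqrt(2))))*(3523 - 2795) = (-48511 + (18 + 4*sqrt(2)))*728 = (-48493 + 4*sqrt(2))*728 = -35302904 + 2912*sqrt(2)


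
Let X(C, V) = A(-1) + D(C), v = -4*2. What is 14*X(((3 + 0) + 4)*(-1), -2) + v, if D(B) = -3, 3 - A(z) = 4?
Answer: -64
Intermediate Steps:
A(z) = -1 (A(z) = 3 - 1*4 = 3 - 4 = -1)
v = -8
X(C, V) = -4 (X(C, V) = -1 - 3 = -4)
14*X(((3 + 0) + 4)*(-1), -2) + v = 14*(-4) - 8 = -56 - 8 = -64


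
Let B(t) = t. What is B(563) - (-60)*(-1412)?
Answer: -84157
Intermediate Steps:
B(563) - (-60)*(-1412) = 563 - (-60)*(-1412) = 563 - 1*84720 = 563 - 84720 = -84157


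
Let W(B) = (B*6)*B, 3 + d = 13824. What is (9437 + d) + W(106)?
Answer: 90674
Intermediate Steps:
d = 13821 (d = -3 + 13824 = 13821)
W(B) = 6*B² (W(B) = (6*B)*B = 6*B²)
(9437 + d) + W(106) = (9437 + 13821) + 6*106² = 23258 + 6*11236 = 23258 + 67416 = 90674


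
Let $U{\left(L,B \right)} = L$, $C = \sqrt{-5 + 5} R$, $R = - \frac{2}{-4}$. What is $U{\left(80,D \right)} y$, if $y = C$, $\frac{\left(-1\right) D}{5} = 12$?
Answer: $0$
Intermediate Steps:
$R = \frac{1}{2}$ ($R = \left(-2\right) \left(- \frac{1}{4}\right) = \frac{1}{2} \approx 0.5$)
$C = 0$ ($C = \sqrt{-5 + 5} \cdot \frac{1}{2} = \sqrt{0} \cdot \frac{1}{2} = 0 \cdot \frac{1}{2} = 0$)
$D = -60$ ($D = \left(-5\right) 12 = -60$)
$y = 0$
$U{\left(80,D \right)} y = 80 \cdot 0 = 0$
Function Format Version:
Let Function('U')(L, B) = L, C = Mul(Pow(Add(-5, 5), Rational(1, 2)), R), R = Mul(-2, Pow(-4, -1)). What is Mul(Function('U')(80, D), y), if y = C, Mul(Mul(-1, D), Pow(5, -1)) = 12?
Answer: 0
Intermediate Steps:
R = Rational(1, 2) (R = Mul(-2, Rational(-1, 4)) = Rational(1, 2) ≈ 0.50000)
C = 0 (C = Mul(Pow(Add(-5, 5), Rational(1, 2)), Rational(1, 2)) = Mul(Pow(0, Rational(1, 2)), Rational(1, 2)) = Mul(0, Rational(1, 2)) = 0)
D = -60 (D = Mul(-5, 12) = -60)
y = 0
Mul(Function('U')(80, D), y) = Mul(80, 0) = 0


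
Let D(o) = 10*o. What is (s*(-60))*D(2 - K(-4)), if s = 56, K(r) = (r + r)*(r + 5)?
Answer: -336000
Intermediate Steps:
K(r) = 2*r*(5 + r) (K(r) = (2*r)*(5 + r) = 2*r*(5 + r))
(s*(-60))*D(2 - K(-4)) = (56*(-60))*(10*(2 - 2*(-4)*(5 - 4))) = -33600*(2 - 2*(-4)) = -33600*(2 - 1*(-8)) = -33600*(2 + 8) = -33600*10 = -3360*100 = -336000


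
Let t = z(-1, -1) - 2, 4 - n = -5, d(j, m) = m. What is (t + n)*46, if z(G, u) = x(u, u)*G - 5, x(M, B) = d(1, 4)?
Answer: -92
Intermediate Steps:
x(M, B) = 4
n = 9 (n = 4 - 1*(-5) = 4 + 5 = 9)
z(G, u) = -5 + 4*G (z(G, u) = 4*G - 5 = -5 + 4*G)
t = -11 (t = (-5 + 4*(-1)) - 2 = (-5 - 4) - 2 = -9 - 2 = -11)
(t + n)*46 = (-11 + 9)*46 = -2*46 = -92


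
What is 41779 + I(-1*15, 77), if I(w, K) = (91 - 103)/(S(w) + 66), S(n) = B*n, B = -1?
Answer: 1128029/27 ≈ 41779.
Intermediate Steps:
S(n) = -n
I(w, K) = -12/(66 - w) (I(w, K) = (91 - 103)/(-w + 66) = -12/(66 - w))
41779 + I(-1*15, 77) = 41779 + 12/(-66 - 1*15) = 41779 + 12/(-66 - 15) = 41779 + 12/(-81) = 41779 + 12*(-1/81) = 41779 - 4/27 = 1128029/27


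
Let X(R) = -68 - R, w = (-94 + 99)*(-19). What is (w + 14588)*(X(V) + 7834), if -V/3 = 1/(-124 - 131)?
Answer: 9566959737/85 ≈ 1.1255e+8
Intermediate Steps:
V = 1/85 (V = -3/(-124 - 131) = -3/(-255) = -3*(-1/255) = 1/85 ≈ 0.011765)
w = -95 (w = 5*(-19) = -95)
(w + 14588)*(X(V) + 7834) = (-95 + 14588)*((-68 - 1*1/85) + 7834) = 14493*((-68 - 1/85) + 7834) = 14493*(-5781/85 + 7834) = 14493*(660109/85) = 9566959737/85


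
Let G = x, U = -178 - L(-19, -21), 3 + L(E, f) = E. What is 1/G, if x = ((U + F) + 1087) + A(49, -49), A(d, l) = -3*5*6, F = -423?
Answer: 1/418 ≈ 0.0023923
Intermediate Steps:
L(E, f) = -3 + E
A(d, l) = -90 (A(d, l) = -15*6 = -90)
U = -156 (U = -178 - (-3 - 19) = -178 - 1*(-22) = -178 + 22 = -156)
x = 418 (x = ((-156 - 423) + 1087) - 90 = (-579 + 1087) - 90 = 508 - 90 = 418)
G = 418
1/G = 1/418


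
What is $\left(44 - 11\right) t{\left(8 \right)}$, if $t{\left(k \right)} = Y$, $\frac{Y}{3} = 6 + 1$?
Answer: $693$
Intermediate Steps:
$Y = 21$ ($Y = 3 \left(6 + 1\right) = 3 \cdot 7 = 21$)
$t{\left(k \right)} = 21$
$\left(44 - 11\right) t{\left(8 \right)} = \left(44 - 11\right) 21 = 33 \cdot 21 = 693$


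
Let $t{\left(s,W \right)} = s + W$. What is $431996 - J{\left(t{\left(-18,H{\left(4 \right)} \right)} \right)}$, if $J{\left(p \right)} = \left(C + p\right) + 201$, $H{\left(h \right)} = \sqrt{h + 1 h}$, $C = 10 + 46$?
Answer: $431757 - 2 \sqrt{2} \approx 4.3175 \cdot 10^{5}$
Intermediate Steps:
$C = 56$
$H{\left(h \right)} = \sqrt{2} \sqrt{h}$ ($H{\left(h \right)} = \sqrt{h + h} = \sqrt{2 h} = \sqrt{2} \sqrt{h}$)
$t{\left(s,W \right)} = W + s$
$J{\left(p \right)} = 257 + p$ ($J{\left(p \right)} = \left(56 + p\right) + 201 = 257 + p$)
$431996 - J{\left(t{\left(-18,H{\left(4 \right)} \right)} \right)} = 431996 - \left(257 - \left(18 - \sqrt{2} \sqrt{4}\right)\right) = 431996 - \left(257 - \left(18 - \sqrt{2} \cdot 2\right)\right) = 431996 - \left(257 - \left(18 - 2 \sqrt{2}\right)\right) = 431996 - \left(239 + 2 \sqrt{2}\right) = 431757 - 2 \sqrt{2}$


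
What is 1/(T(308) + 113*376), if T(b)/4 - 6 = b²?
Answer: 1/421968 ≈ 2.3698e-6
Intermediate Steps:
T(b) = 24 + 4*b²
1/(T(308) + 113*376) = 1/((24 + 4*308²) + 113*376) = 1/((24 + 4*94864) + 42488) = 1/((24 + 379456) + 42488) = 1/(379480 + 42488) = 1/421968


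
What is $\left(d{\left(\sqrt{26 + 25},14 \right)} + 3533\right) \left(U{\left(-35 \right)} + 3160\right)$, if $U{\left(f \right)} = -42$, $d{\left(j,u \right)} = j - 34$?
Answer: $10909882 + 3118 \sqrt{51} \approx 1.0932 \cdot 10^{7}$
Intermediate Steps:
$d{\left(j,u \right)} = -34 + j$ ($d{\left(j,u \right)} = j - 34 = -34 + j$)
$\left(d{\left(\sqrt{26 + 25},14 \right)} + 3533\right) \left(U{\left(-35 \right)} + 3160\right) = \left(\left(-34 + \sqrt{26 + 25}\right) + 3533\right) \left(-42 + 3160\right) = \left(\left(-34 + \sqrt{51}\right) + 3533\right) 3118 = \left(3499 + \sqrt{51}\right) 3118 = 10909882 + 3118 \sqrt{51}$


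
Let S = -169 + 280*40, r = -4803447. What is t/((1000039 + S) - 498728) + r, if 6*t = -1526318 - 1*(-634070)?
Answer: -10889415007/2267 ≈ -4.8034e+6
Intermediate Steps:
S = 11031 (S = -169 + 11200 = 11031)
t = -148708 (t = (-1526318 - 1*(-634070))/6 = (-1526318 + 634070)/6 = (⅙)*(-892248) = -148708)
t/((1000039 + S) - 498728) + r = -148708/((1000039 + 11031) - 498728) - 4803447 = -148708/(1011070 - 498728) - 4803447 = -148708/512342 - 4803447 = -148708*1/512342 - 4803447 = -658/2267 - 4803447 = -10889415007/2267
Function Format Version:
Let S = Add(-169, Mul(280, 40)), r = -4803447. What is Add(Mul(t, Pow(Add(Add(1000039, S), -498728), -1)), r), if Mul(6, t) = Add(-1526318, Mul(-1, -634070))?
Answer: Rational(-10889415007, 2267) ≈ -4.8034e+6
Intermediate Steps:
S = 11031 (S = Add(-169, 11200) = 11031)
t = -148708 (t = Mul(Rational(1, 6), Add(-1526318, Mul(-1, -634070))) = Mul(Rational(1, 6), Add(-1526318, 634070)) = Mul(Rational(1, 6), -892248) = -148708)
Add(Mul(t, Pow(Add(Add(1000039, S), -498728), -1)), r) = Add(Mul(-148708, Pow(Add(Add(1000039, 11031), -498728), -1)), -4803447) = Add(Mul(-148708, Pow(Add(1011070, -498728), -1)), -4803447) = Add(Mul(-148708, Pow(512342, -1)), -4803447) = Add(Mul(-148708, Rational(1, 512342)), -4803447) = Add(Rational(-658, 2267), -4803447) = Rational(-10889415007, 2267)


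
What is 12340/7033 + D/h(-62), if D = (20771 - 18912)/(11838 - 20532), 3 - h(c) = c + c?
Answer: 13611988573/7765402554 ≈ 1.7529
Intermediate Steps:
h(c) = 3 - 2*c (h(c) = 3 - (c + c) = 3 - 2*c)
D = -1859/8694 (D = 1859/(-8694) = 1859*(-1/8694) = -1859/8694 ≈ -0.21383)
12340/7033 + D/h(-62) = 12340/7033 - 1859/(8694*(3 - 2*(-62))) = 12340*(1/7033) - 1859/(8694*(3 + 124)) = 12340/7033 - 1859/8694/127 = 12340/7033 - 1859/8694*1/127 = 12340/7033 - 1859/1104138 = 13611988573/7765402554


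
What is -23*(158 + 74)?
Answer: -5336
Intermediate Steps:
-23*(158 + 74) = -23*232 = -5336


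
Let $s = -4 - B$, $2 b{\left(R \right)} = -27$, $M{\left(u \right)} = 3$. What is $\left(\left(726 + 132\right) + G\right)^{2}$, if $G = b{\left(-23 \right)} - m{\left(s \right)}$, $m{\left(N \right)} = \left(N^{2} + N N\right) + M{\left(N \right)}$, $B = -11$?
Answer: $\frac{2211169}{4} \approx 5.5279 \cdot 10^{5}$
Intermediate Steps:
$b{\left(R \right)} = - \frac{27}{2}$ ($b{\left(R \right)} = \frac{1}{2} \left(-27\right) = - \frac{27}{2}$)
$s = 7$ ($s = -4 - -11 = -4 + 11 = 7$)
$m{\left(N \right)} = 3 + 2 N^{2}$ ($m{\left(N \right)} = \left(N^{2} + N N\right) + 3 = \left(N^{2} + N^{2}\right) + 3 = 2 N^{2} + 3 = 3 + 2 N^{2}$)
$G = - \frac{229}{2}$ ($G = - \frac{27}{2} - \left(3 + 2 \cdot 7^{2}\right) = - \frac{27}{2} - \left(3 + 2 \cdot 49\right) = - \frac{27}{2} - \left(3 + 98\right) = - \frac{27}{2} - 101 = - \frac{229}{2} \approx -114.5$)
$\left(\left(726 + 132\right) + G\right)^{2} = \left(\left(726 + 132\right) - \frac{229}{2}\right)^{2} = \left(858 - \frac{229}{2}\right)^{2} = \left(\frac{1487}{2}\right)^{2} = \frac{2211169}{4}$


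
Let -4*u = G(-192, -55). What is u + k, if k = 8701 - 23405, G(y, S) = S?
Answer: -58761/4 ≈ -14690.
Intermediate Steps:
u = 55/4 (u = -¼*(-55) = 55/4 ≈ 13.750)
k = -14704
u + k = 55/4 - 14704 = -58761/4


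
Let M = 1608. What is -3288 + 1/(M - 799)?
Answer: -2659991/809 ≈ -3288.0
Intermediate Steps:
-3288 + 1/(M - 799) = -3288 + 1/(1608 - 799) = -3288 + 1/809 = -2659991/809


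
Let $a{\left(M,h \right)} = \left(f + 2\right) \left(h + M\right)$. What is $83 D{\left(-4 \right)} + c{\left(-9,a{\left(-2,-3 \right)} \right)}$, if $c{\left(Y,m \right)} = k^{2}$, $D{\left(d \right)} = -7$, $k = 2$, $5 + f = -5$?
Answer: $-577$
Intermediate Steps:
$f = -10$ ($f = -5 - 5 = -10$)
$a{\left(M,h \right)} = - 8 M - 8 h$ ($a{\left(M,h \right)} = \left(-10 + 2\right) \left(h + M\right) = - 8 \left(M + h\right) = - 8 M - 8 h$)
$c{\left(Y,m \right)} = 4$ ($c{\left(Y,m \right)} = 2^{2} = 4$)
$83 D{\left(-4 \right)} + c{\left(-9,a{\left(-2,-3 \right)} \right)} = 83 \left(-7\right) + 4 = -581 + 4 = -577$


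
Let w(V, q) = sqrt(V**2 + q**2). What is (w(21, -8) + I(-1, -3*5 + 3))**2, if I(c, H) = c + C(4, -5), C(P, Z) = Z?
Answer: (6 - sqrt(505))**2 ≈ 271.33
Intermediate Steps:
I(c, H) = -5 + c (I(c, H) = c - 5 = -5 + c)
(w(21, -8) + I(-1, -3*5 + 3))**2 = (sqrt(21**2 + (-8)**2) + (-5 - 1))**2 = (sqrt(441 + 64) - 6)**2 = (sqrt(505) - 6)**2 = (-6 + sqrt(505))**2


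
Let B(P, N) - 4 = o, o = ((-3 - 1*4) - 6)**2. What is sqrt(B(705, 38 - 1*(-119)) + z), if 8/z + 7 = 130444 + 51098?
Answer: 9*sqrt(70385294805)/181535 ≈ 13.153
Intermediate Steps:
o = 169 (o = ((-3 - 4) - 6)**2 = (-7 - 6)**2 = (-13)**2 = 169)
B(P, N) = 173 (B(P, N) = 4 + 169 = 173)
z = 8/181535 (z = 8/(-7 + (130444 + 51098)) = 8/(-7 + 181542) = 8/181535 ≈ 4.4069e-5)
sqrt(B(705, 38 - 1*(-119)) + z) = sqrt(173 + 8/181535) = sqrt(31405563/181535) = 9*sqrt(70385294805)/181535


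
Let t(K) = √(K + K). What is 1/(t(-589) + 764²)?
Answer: 291848/170350510797 - I*√1178/340701021594 ≈ 1.7132e-6 - 1.0074e-10*I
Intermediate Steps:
t(K) = √2*√K (t(K) = √(2*K) = √2*√K)
1/(t(-589) + 764²) = 1/(√2*√(-589) + 764²) = 1/(√2*(I*√589) + 583696) = 1/(I*√1178 + 583696) = 1/(583696 + I*√1178)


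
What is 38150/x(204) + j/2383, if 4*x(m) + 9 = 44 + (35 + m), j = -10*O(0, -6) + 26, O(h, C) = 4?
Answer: 181820982/326471 ≈ 556.93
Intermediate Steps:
j = -14 (j = -10*4 + 26 = -40 + 26 = -14)
x(m) = 35/2 + m/4 (x(m) = -9/4 + (44 + (35 + m))/4 = -9/4 + (79 + m)/4 = -9/4 + (79/4 + m/4) = 35/2 + m/4)
38150/x(204) + j/2383 = 38150/(35/2 + (¼)*204) - 14/2383 = 38150/(35/2 + 51) - 14*1/2383 = 38150/(137/2) - 14/2383 = 38150*(2/137) - 14/2383 = 76300/137 - 14/2383 = 181820982/326471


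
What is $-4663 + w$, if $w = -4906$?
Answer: $-9569$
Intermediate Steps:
$-4663 + w = -4663 - 4906 = -9569$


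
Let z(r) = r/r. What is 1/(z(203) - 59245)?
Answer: -1/59244 ≈ -1.6879e-5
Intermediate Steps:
z(r) = 1
1/(z(203) - 59245) = 1/(1 - 59245) = 1/(-59244) = -1/59244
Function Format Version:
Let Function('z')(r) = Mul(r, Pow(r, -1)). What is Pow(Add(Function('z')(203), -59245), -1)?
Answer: Rational(-1, 59244) ≈ -1.6879e-5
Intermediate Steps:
Function('z')(r) = 1
Pow(Add(Function('z')(203), -59245), -1) = Pow(Add(1, -59245), -1) = Pow(-59244, -1) = Rational(-1, 59244)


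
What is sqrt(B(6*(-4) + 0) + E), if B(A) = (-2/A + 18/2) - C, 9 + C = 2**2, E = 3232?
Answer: sqrt(116859)/6 ≈ 56.974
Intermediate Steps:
C = -5 (C = -9 + 2**2 = -9 + 4 = -5)
B(A) = 14 - 2/A (B(A) = (-2/A + 18/2) - 1*(-5) = (-2/A + 18*(1/2)) + 5 = (-2/A + 9) + 5 = (9 - 2/A) + 5 = 14 - 2/A)
sqrt(B(6*(-4) + 0) + E) = sqrt((14 - 2/(6*(-4) + 0)) + 3232) = sqrt((14 - 2/(-24 + 0)) + 3232) = sqrt((14 - 2/(-24)) + 3232) = sqrt((14 - 2*(-1/24)) + 3232) = sqrt((14 + 1/12) + 3232) = sqrt(169/12 + 3232) = sqrt(38953/12) = sqrt(116859)/6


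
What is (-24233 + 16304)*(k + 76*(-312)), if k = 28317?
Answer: -36513045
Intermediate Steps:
(-24233 + 16304)*(k + 76*(-312)) = (-24233 + 16304)*(28317 + 76*(-312)) = -7929*(28317 - 23712) = -7929*4605 = -36513045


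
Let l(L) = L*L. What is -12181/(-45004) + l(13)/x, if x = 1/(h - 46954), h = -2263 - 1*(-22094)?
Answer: -206288737967/45004 ≈ -4.5838e+6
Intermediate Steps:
l(L) = L**2
h = 19831 (h = -2263 + 22094 = 19831)
x = -1/27123 (x = 1/(19831 - 46954) = 1/(-27123) = -1/27123 ≈ -3.6869e-5)
-12181/(-45004) + l(13)/x = -12181/(-45004) + 13**2/(-1/27123) = -12181*(-1/45004) + 169*(-27123) = 12181/45004 - 4583787 = -206288737967/45004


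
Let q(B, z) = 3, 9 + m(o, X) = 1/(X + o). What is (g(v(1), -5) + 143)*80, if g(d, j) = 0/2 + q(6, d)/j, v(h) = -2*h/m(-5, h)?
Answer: 11392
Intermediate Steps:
m(o, X) = -9 + 1/(X + o)
v(h) = -2*h*(-5 + h)/(46 - 9*h) (v(h) = -2*h/((1 - 9*h - 9*(-5))/(h - 5)) = -2*h/((1 - 9*h + 45)/(-5 + h)) = -2*h/((46 - 9*h)/(-5 + h)) = -2*h*(-5 + h)/(46 - 9*h))
g(d, j) = 3/j (g(d, j) = 0/2 + 3/j = 0*(1/2) + 3/j = 0 + 3/j = 3/j)
(g(v(1), -5) + 143)*80 = (3/(-5) + 143)*80 = (3*(-1/5) + 143)*80 = (-3/5 + 143)*80 = (712/5)*80 = 11392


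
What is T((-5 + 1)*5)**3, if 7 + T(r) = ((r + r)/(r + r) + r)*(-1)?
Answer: 1728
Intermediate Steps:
T(r) = -8 - r (T(r) = -7 + ((r + r)/(r + r) + r)*(-1) = -7 + ((2*r)/((2*r)) + r)*(-1) = -7 + ((2*r)*(1/(2*r)) + r)*(-1) = -7 + (1 + r)*(-1) = -7 + (-1 - r) = -8 - r)
T((-5 + 1)*5)**3 = (-8 - (-5 + 1)*5)**3 = (-8 - (-4)*5)**3 = (-8 - 1*(-20))**3 = (-8 + 20)**3 = 12**3 = 1728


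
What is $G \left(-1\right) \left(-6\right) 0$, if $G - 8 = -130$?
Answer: $0$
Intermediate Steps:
$G = -122$ ($G = 8 - 130 = -122$)
$G \left(-1\right) \left(-6\right) 0 = - 122 \left(-1\right) \left(-6\right) 0 = - 122 \cdot 6 \cdot 0 = \left(-122\right) 0 = 0$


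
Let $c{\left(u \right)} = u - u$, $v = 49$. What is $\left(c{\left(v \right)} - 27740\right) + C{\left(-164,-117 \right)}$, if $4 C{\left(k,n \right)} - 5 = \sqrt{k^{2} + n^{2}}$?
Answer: $- \frac{110955}{4} + \frac{\sqrt{40585}}{4} \approx -27688.0$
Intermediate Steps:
$C{\left(k,n \right)} = \frac{5}{4} + \frac{\sqrt{k^{2} + n^{2}}}{4}$
$c{\left(u \right)} = 0$
$\left(c{\left(v \right)} - 27740\right) + C{\left(-164,-117 \right)} = \left(0 - 27740\right) + \left(\frac{5}{4} + \frac{\sqrt{\left(-164\right)^{2} + \left(-117\right)^{2}}}{4}\right) = -27740 + \left(\frac{5}{4} + \frac{\sqrt{26896 + 13689}}{4}\right) = -27740 + \left(\frac{5}{4} + \frac{\sqrt{40585}}{4}\right) = - \frac{110955}{4} + \frac{\sqrt{40585}}{4}$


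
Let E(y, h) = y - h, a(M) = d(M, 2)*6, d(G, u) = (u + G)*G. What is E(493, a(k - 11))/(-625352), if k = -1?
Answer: 227/625352 ≈ 0.00036300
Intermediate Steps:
d(G, u) = G*(G + u) (d(G, u) = (G + u)*G = G*(G + u))
a(M) = 6*M*(2 + M) (a(M) = (M*(M + 2))*6 = (M*(2 + M))*6 = 6*M*(2 + M))
E(493, a(k - 11))/(-625352) = (493 - 6*(-1 - 11)*(2 + (-1 - 11)))/(-625352) = (493 - 6*(-12)*(2 - 12))*(-1/625352) = (493 - 6*(-12)*(-10))*(-1/625352) = (493 - 1*720)*(-1/625352) = (493 - 720)*(-1/625352) = -227*(-1/625352) = 227/625352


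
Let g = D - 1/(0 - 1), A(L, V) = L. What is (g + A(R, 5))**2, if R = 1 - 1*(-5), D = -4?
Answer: 9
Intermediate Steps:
R = 6 (R = 1 + 5 = 6)
g = -3 (g = -4 - 1/(0 - 1) = -4 - 1/(-1) = -4 - 1*(-1) = -4 + 1 = -3)
(g + A(R, 5))**2 = (-3 + 6)**2 = 3**2 = 9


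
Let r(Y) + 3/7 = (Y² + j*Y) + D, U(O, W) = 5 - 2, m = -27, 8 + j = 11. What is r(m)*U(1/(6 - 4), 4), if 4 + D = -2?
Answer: 13473/7 ≈ 1924.7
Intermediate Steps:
j = 3 (j = -8 + 11 = 3)
D = -6 (D = -4 - 2 = -6)
U(O, W) = 3
r(Y) = -45/7 + Y² + 3*Y (r(Y) = -3/7 + ((Y² + 3*Y) - 6) = -3/7 + (-6 + Y² + 3*Y) = -45/7 + Y² + 3*Y)
r(m)*U(1/(6 - 4), 4) = (-45/7 + (-27)² + 3*(-27))*3 = (-45/7 + 729 - 81)*3 = (4491/7)*3 = 13473/7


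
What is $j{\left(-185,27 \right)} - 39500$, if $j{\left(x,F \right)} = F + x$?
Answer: $-39658$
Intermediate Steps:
$j{\left(-185,27 \right)} - 39500 = \left(27 - 185\right) - 39500 = -158 - 39500 = -39658$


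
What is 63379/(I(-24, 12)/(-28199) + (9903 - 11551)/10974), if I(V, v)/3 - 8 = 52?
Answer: -9806500398027/24223636 ≈ -4.0483e+5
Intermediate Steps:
I(V, v) = 180 (I(V, v) = 24 + 3*52 = 24 + 156 = 180)
63379/(I(-24, 12)/(-28199) + (9903 - 11551)/10974) = 63379/(180/(-28199) + (9903 - 11551)/10974) = 63379/(180*(-1/28199) - 1648*1/10974) = 63379/(-180/28199 - 824/5487) = 63379/(-24223636/154727913) = 63379*(-154727913/24223636) = -9806500398027/24223636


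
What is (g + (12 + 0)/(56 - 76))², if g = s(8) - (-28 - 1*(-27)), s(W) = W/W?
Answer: 49/25 ≈ 1.9600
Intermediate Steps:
s(W) = 1
g = 2 (g = 1 - (-28 - 1*(-27)) = 1 - (-28 + 27) = 1 - 1*(-1) = 1 + 1 = 2)
(g + (12 + 0)/(56 - 76))² = (2 + (12 + 0)/(56 - 76))² = (2 + 12/(-20))² = (2 + 12*(-1/20))² = (2 - ⅗)² = (7/5)² = 49/25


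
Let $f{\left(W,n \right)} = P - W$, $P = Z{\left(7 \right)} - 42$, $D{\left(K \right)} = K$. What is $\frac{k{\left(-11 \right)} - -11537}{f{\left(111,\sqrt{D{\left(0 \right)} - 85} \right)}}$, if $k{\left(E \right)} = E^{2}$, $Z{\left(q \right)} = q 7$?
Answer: $- \frac{5829}{52} \approx -112.1$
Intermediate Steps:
$Z{\left(q \right)} = 7 q$
$P = 7$ ($P = 7 \cdot 7 - 42 = 49 - 42 = 7$)
$f{\left(W,n \right)} = 7 - W$
$\frac{k{\left(-11 \right)} - -11537}{f{\left(111,\sqrt{D{\left(0 \right)} - 85} \right)}} = \frac{\left(-11\right)^{2} - -11537}{7 - 111} = \frac{121 + 11537}{7 - 111} = \frac{11658}{-104} = 11658 \left(- \frac{1}{104}\right) = - \frac{5829}{52}$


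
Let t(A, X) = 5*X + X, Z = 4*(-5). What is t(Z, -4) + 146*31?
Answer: 4502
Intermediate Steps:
Z = -20
t(A, X) = 6*X
t(Z, -4) + 146*31 = 6*(-4) + 146*31 = -24 + 4526 = 4502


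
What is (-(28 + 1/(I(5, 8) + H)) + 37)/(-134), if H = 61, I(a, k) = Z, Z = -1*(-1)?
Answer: -557/8308 ≈ -0.067044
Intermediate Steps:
Z = 1
I(a, k) = 1
(-(28 + 1/(I(5, 8) + H)) + 37)/(-134) = (-(28 + 1/(1 + 61)) + 37)/(-134) = -(-(28 + 1/62) + 37)/134 = -(-1*1737/62 + 37)/134 = -(-1737/62 + 37)/134 = -1/134*557/62 = -557/8308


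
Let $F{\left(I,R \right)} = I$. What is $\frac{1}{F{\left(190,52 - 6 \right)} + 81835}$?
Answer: $\frac{1}{82025} \approx 1.2191 \cdot 10^{-5}$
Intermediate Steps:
$\frac{1}{F{\left(190,52 - 6 \right)} + 81835} = \frac{1}{190 + 81835} = \frac{1}{82025}$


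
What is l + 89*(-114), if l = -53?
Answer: -10199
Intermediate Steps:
l + 89*(-114) = -53 + 89*(-114) = -53 - 10146 = -10199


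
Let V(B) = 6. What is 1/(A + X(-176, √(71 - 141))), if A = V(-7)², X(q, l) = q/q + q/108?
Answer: 27/955 ≈ 0.028272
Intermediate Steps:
X(q, l) = 1 + q/108 (X(q, l) = 1 + q*(1/108) = 1 + q/108)
A = 36 (A = 6² = 36)
1/(A + X(-176, √(71 - 141))) = 1/(36 + (1 + (1/108)*(-176))) = 1/(36 + (1 - 44/27)) = 1/(36 - 17/27) = 1/(955/27) = 27/955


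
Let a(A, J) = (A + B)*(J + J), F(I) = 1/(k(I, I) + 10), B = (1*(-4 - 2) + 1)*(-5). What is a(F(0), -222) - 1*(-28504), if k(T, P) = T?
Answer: 86798/5 ≈ 17360.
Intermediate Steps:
B = 25 (B = (1*(-6) + 1)*(-5) = (-6 + 1)*(-5) = -5*(-5) = 25)
F(I) = 1/(10 + I) (F(I) = 1/(I + 10) = 1/(10 + I))
a(A, J) = 2*J*(25 + A) (a(A, J) = (A + 25)*(J + J) = (25 + A)*(2*J) = 2*J*(25 + A))
a(F(0), -222) - 1*(-28504) = 2*(-222)*(25 + 1/(10 + 0)) - 1*(-28504) = 2*(-222)*(25 + 1/10) + 28504 = 2*(-222)*(25 + ⅒) + 28504 = 2*(-222)*(251/10) + 28504 = -55722/5 + 28504 = 86798/5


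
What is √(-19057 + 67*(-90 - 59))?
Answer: 44*I*√15 ≈ 170.41*I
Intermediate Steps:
√(-19057 + 67*(-90 - 59)) = √(-19057 + 67*(-149)) = √(-19057 - 9983) = √(-29040) = 44*I*√15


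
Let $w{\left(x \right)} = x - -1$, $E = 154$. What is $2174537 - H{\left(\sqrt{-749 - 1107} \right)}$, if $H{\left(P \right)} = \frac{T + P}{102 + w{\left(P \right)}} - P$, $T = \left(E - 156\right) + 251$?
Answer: $\frac{2 \left(- 111987603 i + 8698556 \sqrt{29}\right)}{- 103 i + 8 \sqrt{29}} \approx 2.1745 \cdot 10^{6} + 43.586 i$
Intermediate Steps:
$w{\left(x \right)} = 1 + x$ ($w{\left(x \right)} = x + 1 = 1 + x$)
$T = 249$ ($T = \left(154 - 156\right) + 251 = -2 + 251 = 249$)
$H{\left(P \right)} = - P + \frac{249 + P}{103 + P}$ ($H{\left(P \right)} = \frac{249 + P}{102 + \left(1 + P\right)} - P = \frac{249 + P}{103 + P} - P = - P + \frac{249 + P}{103 + P}$)
$2174537 - H{\left(\sqrt{-749 - 1107} \right)} = 2174537 - \frac{249 - \left(\sqrt{-749 - 1107}\right)^{2} - 102 \sqrt{-749 - 1107}}{103 + \sqrt{-749 - 1107}} = 2174537 - \frac{249 - \left(\sqrt{-1856}\right)^{2} - 102 \sqrt{-1856}}{103 + \sqrt{-1856}} = 2174537 - \frac{249 - \left(8 i \sqrt{29}\right)^{2} - 102 \cdot 8 i \sqrt{29}}{103 + 8 i \sqrt{29}} = 2174537 - \frac{249 - -1856 - 816 i \sqrt{29}}{103 + 8 i \sqrt{29}} = 2174537 - \frac{249 + 1856 - 816 i \sqrt{29}}{103 + 8 i \sqrt{29}} = 2174537 - \frac{2105 - 816 i \sqrt{29}}{103 + 8 i \sqrt{29}}$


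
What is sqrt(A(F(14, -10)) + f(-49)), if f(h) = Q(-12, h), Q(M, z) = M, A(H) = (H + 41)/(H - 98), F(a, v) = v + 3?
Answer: I*sqrt(135870)/105 ≈ 3.5105*I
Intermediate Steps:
F(a, v) = 3 + v
A(H) = (41 + H)/(-98 + H)
f(h) = -12
sqrt(A(F(14, -10)) + f(-49)) = sqrt((41 + (3 - 10))/(-98 + (3 - 10)) - 12) = sqrt((41 - 7)/(-98 - 7) - 12) = sqrt(34/(-105) - 12) = sqrt(-1/105*34 - 12) = sqrt(-34/105 - 12) = sqrt(-1294/105) = I*sqrt(135870)/105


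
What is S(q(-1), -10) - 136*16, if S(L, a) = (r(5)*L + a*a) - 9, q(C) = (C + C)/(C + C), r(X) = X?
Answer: -2080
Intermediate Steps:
q(C) = 1 (q(C) = (2*C)/((2*C)) = (2*C)*(1/(2*C)) = 1)
S(L, a) = -9 + a² + 5*L (S(L, a) = (5*L + a*a) - 9 = (5*L + a²) - 9 = (a² + 5*L) - 9 = -9 + a² + 5*L)
S(q(-1), -10) - 136*16 = (-9 + (-10)² + 5*1) - 136*16 = (-9 + 100 + 5) - 2176 = 96 - 2176 = -2080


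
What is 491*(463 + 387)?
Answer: 417350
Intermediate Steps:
491*(463 + 387) = 491*850 = 417350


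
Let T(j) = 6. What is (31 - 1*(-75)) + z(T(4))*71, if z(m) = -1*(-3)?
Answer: 319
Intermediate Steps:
z(m) = 3
(31 - 1*(-75)) + z(T(4))*71 = (31 - 1*(-75)) + 3*71 = (31 + 75) + 213 = 106 + 213 = 319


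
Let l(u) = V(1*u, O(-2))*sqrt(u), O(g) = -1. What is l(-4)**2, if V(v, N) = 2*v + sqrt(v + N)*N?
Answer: -236 - 64*I*sqrt(5) ≈ -236.0 - 143.11*I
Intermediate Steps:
V(v, N) = 2*v + N*sqrt(N + v) (V(v, N) = 2*v + sqrt(N + v)*N = 2*v + N*sqrt(N + v))
l(u) = sqrt(u)*(-sqrt(-1 + u) + 2*u) (l(u) = (2*(1*u) - sqrt(-1 + 1*u))*sqrt(u) = (2*u - sqrt(-1 + u))*sqrt(u) = (-sqrt(-1 + u) + 2*u)*sqrt(u) = sqrt(u)*(-sqrt(-1 + u) + 2*u))
l(-4)**2 = (sqrt(-4)*(-sqrt(-1 - 4) + 2*(-4)))**2 = ((2*I)*(-sqrt(-5) - 8))**2 = ((2*I)*(-I*sqrt(5) - 8))**2 = ((2*I)*(-8 - I*sqrt(5)))**2 = (2*I*(-8 - I*sqrt(5)))**2 = -4*(-8 - I*sqrt(5))**2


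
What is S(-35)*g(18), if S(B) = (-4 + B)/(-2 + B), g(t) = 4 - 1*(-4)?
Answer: 312/37 ≈ 8.4324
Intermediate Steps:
g(t) = 8 (g(t) = 4 + 4 = 8)
S(B) = (-4 + B)/(-2 + B)
S(-35)*g(18) = ((-4 - 35)/(-2 - 35))*8 = (-39/(-37))*8 = -1/37*(-39)*8 = (39/37)*8 = 312/37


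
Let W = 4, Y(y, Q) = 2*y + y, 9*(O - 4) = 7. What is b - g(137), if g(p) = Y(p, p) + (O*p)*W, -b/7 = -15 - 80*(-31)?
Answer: -182558/9 ≈ -20284.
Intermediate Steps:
O = 43/9 (O = 4 + (1/9)*7 = 4 + 7/9 = 43/9 ≈ 4.7778)
Y(y, Q) = 3*y
b = -17255 (b = -7*(-15 - 80*(-31)) = -7*(-15 + 2480) = -7*2465 = -17255)
g(p) = 199*p/9 (g(p) = 3*p + (43*p/9)*4 = 3*p + 172*p/9 = 199*p/9)
b - g(137) = -17255 - 199*137/9 = -17255 - 1*27263/9 = -17255 - 27263/9 = -182558/9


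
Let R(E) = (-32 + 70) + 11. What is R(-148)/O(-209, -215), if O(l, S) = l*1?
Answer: -49/209 ≈ -0.23445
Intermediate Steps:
R(E) = 49 (R(E) = 38 + 11 = 49)
O(l, S) = l
R(-148)/O(-209, -215) = 49/(-209) = 49*(-1/209) = -49/209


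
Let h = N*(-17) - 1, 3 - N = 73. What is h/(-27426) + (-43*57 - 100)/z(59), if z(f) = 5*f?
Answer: -70314481/8090670 ≈ -8.6908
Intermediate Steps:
N = -70 (N = 3 - 1*73 = 3 - 73 = -70)
h = 1189 (h = -70*(-17) - 1 = 1190 - 1 = 1189)
h/(-27426) + (-43*57 - 100)/z(59) = 1189/(-27426) + (-43*57 - 100)/((5*59)) = 1189*(-1/27426) + (-2451 - 100)/295 = -1189/27426 - 2551*1/295 = -1189/27426 - 2551/295 = -70314481/8090670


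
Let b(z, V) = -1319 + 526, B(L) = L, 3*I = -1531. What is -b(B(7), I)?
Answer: 793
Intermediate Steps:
I = -1531/3 (I = (⅓)*(-1531) = -1531/3 ≈ -510.33)
b(z, V) = -793
-b(B(7), I) = -1*(-793) = 793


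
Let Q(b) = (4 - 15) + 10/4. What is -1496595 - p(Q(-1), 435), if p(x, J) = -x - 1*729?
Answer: -2991749/2 ≈ -1.4959e+6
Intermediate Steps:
Q(b) = -17/2 (Q(b) = -11 + 10*(1/4) = -11 + 5/2 = -17/2)
p(x, J) = -729 - x (p(x, J) = -x - 729 = -729 - x)
-1496595 - p(Q(-1), 435) = -1496595 - (-729 - 1*(-17/2)) = -1496595 - (-729 + 17/2) = -1496595 - 1*(-1441/2) = -1496595 + 1441/2 = -2991749/2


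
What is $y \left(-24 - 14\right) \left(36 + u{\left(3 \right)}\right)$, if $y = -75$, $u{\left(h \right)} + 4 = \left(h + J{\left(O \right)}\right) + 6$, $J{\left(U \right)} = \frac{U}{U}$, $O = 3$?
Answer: $119700$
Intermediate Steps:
$J{\left(U \right)} = 1$
$u{\left(h \right)} = 3 + h$ ($u{\left(h \right)} = -4 + \left(\left(h + 1\right) + 6\right) = -4 + \left(\left(1 + h\right) + 6\right) = -4 + \left(7 + h\right) = 3 + h$)
$y \left(-24 - 14\right) \left(36 + u{\left(3 \right)}\right) = - 75 \left(-24 - 14\right) \left(36 + \left(3 + 3\right)\right) = - 75 \left(- 38 \left(36 + 6\right)\right) = - 75 \left(\left(-38\right) 42\right) = \left(-75\right) \left(-1596\right) = 119700$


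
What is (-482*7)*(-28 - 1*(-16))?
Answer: 40488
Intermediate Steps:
(-482*7)*(-28 - 1*(-16)) = -3374*(-28 + 16) = -3374*(-12) = 40488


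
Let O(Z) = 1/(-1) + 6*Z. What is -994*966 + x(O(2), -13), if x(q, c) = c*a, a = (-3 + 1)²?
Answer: -960256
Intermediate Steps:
a = 4 (a = (-2)² = 4)
O(Z) = -1 + 6*Z (O(Z) = 1*(-1) + 6*Z = -1 + 6*Z)
x(q, c) = 4*c (x(q, c) = c*4 = 4*c)
-994*966 + x(O(2), -13) = -994*966 + 4*(-13) = -960204 - 52 = -960256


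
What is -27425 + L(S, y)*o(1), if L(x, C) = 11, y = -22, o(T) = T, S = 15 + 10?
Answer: -27414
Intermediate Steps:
S = 25
-27425 + L(S, y)*o(1) = -27425 + 11*1 = -27425 + 11 = -27414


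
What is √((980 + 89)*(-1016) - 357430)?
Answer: I*√1443534 ≈ 1201.5*I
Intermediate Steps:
√((980 + 89)*(-1016) - 357430) = √(1069*(-1016) - 357430) = √(-1086104 - 357430) = √(-1443534) = I*√1443534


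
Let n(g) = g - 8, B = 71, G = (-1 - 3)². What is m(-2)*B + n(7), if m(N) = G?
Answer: 1135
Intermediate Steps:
G = 16 (G = (-4)² = 16)
m(N) = 16
n(g) = -8 + g
m(-2)*B + n(7) = 16*71 + (-8 + 7) = 1136 - 1 = 1135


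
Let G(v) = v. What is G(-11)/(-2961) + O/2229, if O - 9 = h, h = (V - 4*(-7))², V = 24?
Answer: 2685904/2200023 ≈ 1.2209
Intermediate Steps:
h = 2704 (h = (24 - 4*(-7))² = (24 + 28)² = 52² = 2704)
O = 2713 (O = 9 + 2704 = 2713)
G(-11)/(-2961) + O/2229 = -11/(-2961) + 2713/2229 = -11*(-1/2961) + 2713*(1/2229) = 11/2961 + 2713/2229 = 2685904/2200023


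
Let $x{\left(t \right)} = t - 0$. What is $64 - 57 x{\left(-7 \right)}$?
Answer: $463$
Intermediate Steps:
$x{\left(t \right)} = t$ ($x{\left(t \right)} = t + 0 = t$)
$64 - 57 x{\left(-7 \right)} = 64 - -399 = 64 + 399 = 463$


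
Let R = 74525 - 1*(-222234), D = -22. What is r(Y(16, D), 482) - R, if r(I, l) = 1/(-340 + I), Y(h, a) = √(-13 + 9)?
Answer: -8576631944/28901 - I/57802 ≈ -2.9676e+5 - 1.73e-5*I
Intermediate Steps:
R = 296759 (R = 74525 + 222234 = 296759)
Y(h, a) = 2*I (Y(h, a) = √(-4) = 2*I)
r(Y(16, D), 482) - R = 1/(-340 + 2*I) - 1*296759 = (-340 - 2*I)/115604 - 296759 = -296759 + (-340 - 2*I)/115604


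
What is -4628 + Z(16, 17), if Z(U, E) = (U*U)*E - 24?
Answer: -300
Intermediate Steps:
Z(U, E) = -24 + E*U² (Z(U, E) = U²*E - 24 = E*U² - 24 = -24 + E*U²)
-4628 + Z(16, 17) = -4628 + (-24 + 17*16²) = -4628 + (-24 + 17*256) = -4628 + (-24 + 4352) = -4628 + 4328 = -300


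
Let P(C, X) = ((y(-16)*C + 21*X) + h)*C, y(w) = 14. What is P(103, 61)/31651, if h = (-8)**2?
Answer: 287061/31651 ≈ 9.0696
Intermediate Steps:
h = 64
P(C, X) = C*(64 + 14*C + 21*X) (P(C, X) = ((14*C + 21*X) + 64)*C = (64 + 14*C + 21*X)*C = C*(64 + 14*C + 21*X))
P(103, 61)/31651 = (103*(64 + 14*103 + 21*61))/31651 = (103*(64 + 1442 + 1281))*(1/31651) = (103*2787)*(1/31651) = 287061*(1/31651) = 287061/31651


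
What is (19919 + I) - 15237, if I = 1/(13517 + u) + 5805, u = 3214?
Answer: 175457998/16731 ≈ 10487.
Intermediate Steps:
I = 97123456/16731 (I = 1/(13517 + 3214) + 5805 = 1/16731 + 5805 = 97123456/16731 ≈ 5805.0)
(19919 + I) - 15237 = (19919 + 97123456/16731) - 15237 = 430388245/16731 - 15237 = 175457998/16731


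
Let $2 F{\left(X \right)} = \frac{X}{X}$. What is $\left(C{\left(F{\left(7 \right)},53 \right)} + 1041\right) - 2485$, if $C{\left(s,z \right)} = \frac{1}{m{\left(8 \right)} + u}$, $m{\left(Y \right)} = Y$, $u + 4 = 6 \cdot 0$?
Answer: $- \frac{5775}{4} \approx -1443.8$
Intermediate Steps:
$u = -4$ ($u = -4 + 6 \cdot 0 = -4 + 0 = -4$)
$F{\left(X \right)} = \frac{1}{2}$ ($F{\left(X \right)} = \frac{X \frac{1}{X}}{2} = \frac{1}{2} \cdot 1 = \frac{1}{2}$)
$C{\left(s,z \right)} = \frac{1}{4}$ ($C{\left(s,z \right)} = \frac{1}{8 - 4} = \frac{1}{4}$)
$\left(C{\left(F{\left(7 \right)},53 \right)} + 1041\right) - 2485 = \left(\frac{1}{4} + 1041\right) - 2485 = \frac{4165}{4} - 2485 = - \frac{5775}{4}$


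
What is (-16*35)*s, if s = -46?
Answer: 25760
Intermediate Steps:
(-16*35)*s = -16*35*(-46) = -560*(-46) = 25760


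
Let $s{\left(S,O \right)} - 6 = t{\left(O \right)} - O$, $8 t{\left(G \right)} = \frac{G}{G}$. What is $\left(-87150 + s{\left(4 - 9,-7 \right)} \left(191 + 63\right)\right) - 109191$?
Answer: $- \frac{772029}{4} \approx -1.9301 \cdot 10^{5}$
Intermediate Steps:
$t{\left(G \right)} = \frac{1}{8}$ ($t{\left(G \right)} = \frac{G \frac{1}{G}}{8} = \frac{1}{8} \cdot 1 = \frac{1}{8}$)
$s{\left(S,O \right)} = \frac{49}{8} - O$ ($s{\left(S,O \right)} = 6 - \left(- \frac{1}{8} + O\right) = \frac{49}{8} - O$)
$\left(-87150 + s{\left(4 - 9,-7 \right)} \left(191 + 63\right)\right) - 109191 = \left(-87150 + \left(\frac{49}{8} - -7\right) \left(191 + 63\right)\right) - 109191 = \left(-87150 + \left(\frac{49}{8} + 7\right) 254\right) - 109191 = \left(-87150 + \frac{105}{8} \cdot 254\right) - 109191 = \left(-87150 + \frac{13335}{4}\right) - 109191 = - \frac{335265}{4} - 109191 = - \frac{772029}{4}$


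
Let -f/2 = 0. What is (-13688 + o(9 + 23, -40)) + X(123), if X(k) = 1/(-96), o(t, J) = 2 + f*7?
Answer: -1313857/96 ≈ -13686.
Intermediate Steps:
f = 0 (f = -2*0 = 0)
o(t, J) = 2 (o(t, J) = 2 + 0*7 = 2 + 0 = 2)
X(k) = -1/96
(-13688 + o(9 + 23, -40)) + X(123) = (-13688 + 2) - 1/96 = -13686 - 1/96 = -1313857/96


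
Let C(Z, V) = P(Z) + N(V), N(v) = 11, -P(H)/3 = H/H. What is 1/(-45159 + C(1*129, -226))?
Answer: -1/45151 ≈ -2.2148e-5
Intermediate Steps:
P(H) = -3 (P(H) = -3*H/H = -3*1 = -3)
C(Z, V) = 8 (C(Z, V) = -3 + 11 = 8)
1/(-45159 + C(1*129, -226)) = 1/(-45159 + 8) = 1/(-45151) = -1/45151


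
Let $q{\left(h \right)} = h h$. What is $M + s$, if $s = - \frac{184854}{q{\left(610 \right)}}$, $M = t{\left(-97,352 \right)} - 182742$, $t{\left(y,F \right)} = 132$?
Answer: $- \frac{33974682927}{186050} \approx -1.8261 \cdot 10^{5}$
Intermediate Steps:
$q{\left(h \right)} = h^{2}$
$M = -182610$ ($M = 132 - 182742 = -182610$)
$s = - \frac{92427}{186050}$ ($s = - \frac{184854}{610^{2}} = - \frac{184854}{372100} = \left(-184854\right) \frac{1}{372100} = - \frac{92427}{186050} \approx -0.49679$)
$M + s = -182610 - \frac{92427}{186050} = - \frac{33974682927}{186050}$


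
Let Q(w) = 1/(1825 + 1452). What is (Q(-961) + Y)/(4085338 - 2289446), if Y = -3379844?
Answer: -11075748787/5885138084 ≈ -1.8820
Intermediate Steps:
Q(w) = 1/3277
(Q(-961) + Y)/(4085338 - 2289446) = (1/3277 - 3379844)/(4085338 - 2289446) = -11075748787/3277/1795892 = -11075748787/3277*1/1795892 = -11075748787/5885138084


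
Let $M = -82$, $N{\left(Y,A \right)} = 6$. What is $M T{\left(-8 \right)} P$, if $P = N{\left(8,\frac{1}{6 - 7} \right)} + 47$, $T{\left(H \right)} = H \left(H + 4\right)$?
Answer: $-139072$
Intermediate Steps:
$T{\left(H \right)} = H \left(4 + H\right)$
$P = 53$ ($P = 6 + 47 = 53$)
$M T{\left(-8 \right)} P = - 82 \left(- 8 \left(4 - 8\right)\right) 53 = - 82 \left(\left(-8\right) \left(-4\right)\right) 53 = \left(-82\right) 32 \cdot 53 = \left(-2624\right) 53 = -139072$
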